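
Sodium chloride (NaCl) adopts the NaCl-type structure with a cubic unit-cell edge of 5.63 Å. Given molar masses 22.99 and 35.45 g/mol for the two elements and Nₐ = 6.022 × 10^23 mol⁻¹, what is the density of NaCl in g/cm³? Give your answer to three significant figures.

The NaCl-type structure contains Z = 4 formula units per cell; M(NaCl) = 22.99 + 35.45 = 58.44 g/mol.
a³ = (5.630 × 10^-8 cm)³ = 1.785 × 10^-22 cm³.
ρ = 4 × 58.44 / (6.022 × 10²³ × 1.785 × 10^-22) = 2.175 g/cm³.

2.18 g/cm³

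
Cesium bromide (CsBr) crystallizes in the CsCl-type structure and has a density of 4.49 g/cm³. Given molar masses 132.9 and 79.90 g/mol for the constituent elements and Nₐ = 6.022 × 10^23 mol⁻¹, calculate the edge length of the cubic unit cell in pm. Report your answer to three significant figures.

M(CsBr) = 212.8 g/mol; Z = 1 formula unit per cell.
a³ = Z·M/(N_A·ρ) = 1 × 212.8 / (6.022 × 10²³ × 4.49) = 7.870 × 10^-23 cm³, so a = 4.285 × 10^-8 cm = 429 pm.

429 pm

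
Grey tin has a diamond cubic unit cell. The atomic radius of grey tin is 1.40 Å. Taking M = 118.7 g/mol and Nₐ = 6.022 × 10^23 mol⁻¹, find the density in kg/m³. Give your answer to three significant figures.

5830 kg/m³

In a diamond cubic lattice, nearest neighbors lie along the body diagonal with √3·a = 8r, giving a = 6.466 Å = 6.466 × 10^-8 cm.
With Z = 8, ρ = Z·M/(N_A·a³) = 8 × 118.7 / (6.022 × 10²³ × 2.704 × 10^-22) = 5.832 g/cm³ = 5830 kg/m³.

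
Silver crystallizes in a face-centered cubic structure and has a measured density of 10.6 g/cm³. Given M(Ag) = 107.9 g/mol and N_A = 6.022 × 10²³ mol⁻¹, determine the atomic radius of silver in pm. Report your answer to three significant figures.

For an FCC cell (Z = 4), a³ = Z·M/(N_A·ρ) = 4 × 107.9 / (6.022 × 10²³ × 10.60) = 6.761 × 10^-23 cm³, so a = 4.074 × 10^-8 cm = 407.4 pm.
Atoms touch along the face diagonal, so √2·a = 4r, so r = 0.3536 × a = 144 pm.

144 pm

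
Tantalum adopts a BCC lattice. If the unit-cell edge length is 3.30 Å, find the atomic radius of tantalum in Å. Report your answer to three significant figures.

In a BCC lattice, atoms touch along the body diagonal, so √3·a = 4r.
r = √3·a/4 = 1.7321 × 3.30 / 4 = 1.43 Å.

1.43 Å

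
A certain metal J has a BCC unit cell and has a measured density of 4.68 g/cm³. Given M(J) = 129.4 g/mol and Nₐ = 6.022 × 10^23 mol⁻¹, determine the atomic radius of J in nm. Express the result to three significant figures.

0.195 nm

For a BCC cell (Z = 2), a³ = Z·M/(N_A·ρ) = 2 × 129.4 / (6.022 × 10²³ × 4.680) = 9.183 × 10^-23 cm³, so a = 4.512 × 10^-8 cm = 0.4512 nm.
Atoms touch along the body diagonal, so √3·a = 4r, so r = 0.4330 × a = 0.195 nm.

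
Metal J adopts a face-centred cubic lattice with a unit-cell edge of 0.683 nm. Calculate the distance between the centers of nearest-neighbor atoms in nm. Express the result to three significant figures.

In an FCC structure, atoms touch along the face diagonal, so √2·a = 4r; the nearest-neighbor distance equals 2r = 0.7071·a.
d = 0.7071 × 0.683 = 0.483 nm.

0.483 nm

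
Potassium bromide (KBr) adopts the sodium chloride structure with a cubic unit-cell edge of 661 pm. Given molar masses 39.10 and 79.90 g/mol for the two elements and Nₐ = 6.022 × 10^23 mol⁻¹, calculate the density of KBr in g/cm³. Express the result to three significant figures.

2.74 g/cm³

The sodium chloride structure contains Z = 4 formula units per cell; M(KBr) = 39.10 + 79.90 = 119.0 g/mol.
a³ = (6.610 × 10^-8 cm)³ = 2.888 × 10^-22 cm³.
ρ = 4 × 119.0 / (6.022 × 10²³ × 2.888 × 10^-22) = 2.737 g/cm³.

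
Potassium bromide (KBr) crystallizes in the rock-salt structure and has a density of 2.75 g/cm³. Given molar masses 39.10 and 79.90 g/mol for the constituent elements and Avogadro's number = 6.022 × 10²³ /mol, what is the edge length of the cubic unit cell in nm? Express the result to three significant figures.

M(KBr) = 119.0 g/mol; Z = 4 formula units per cell.
a³ = Z·M/(N_A·ρ) = 4 × 119.0 / (6.022 × 10²³ × 2.75) = 2.874 × 10^-22 cm³, so a = 6.600 × 10^-8 cm = 0.660 nm.

0.660 nm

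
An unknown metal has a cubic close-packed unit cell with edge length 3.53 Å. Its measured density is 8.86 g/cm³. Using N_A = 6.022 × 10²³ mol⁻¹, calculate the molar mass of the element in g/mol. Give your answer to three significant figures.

58.7 g/mol

An FCC cell has Z = 4 atoms; a = 3.530 × 10^-8 cm.
M = ρ·N_A·a³/Z = 8.86 × 6.022 × 10²³ × 4.399 × 10^-23 / 4 = 58.7 g/mol.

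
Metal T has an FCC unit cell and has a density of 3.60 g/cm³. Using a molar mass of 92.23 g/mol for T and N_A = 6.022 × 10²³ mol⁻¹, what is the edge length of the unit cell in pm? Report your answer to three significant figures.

554 pm

With Z = 4 atoms per FCC cell, a³ = Z·M/(N_A·ρ) = 4 × 92.23 / (6.022 × 10²³ × 3.600 g/cm³) = 1.702 × 10^-22 cm³.
a = (1.702 × 10^-22)^(1/3) = 5.542 × 10^-8 cm = 554 pm.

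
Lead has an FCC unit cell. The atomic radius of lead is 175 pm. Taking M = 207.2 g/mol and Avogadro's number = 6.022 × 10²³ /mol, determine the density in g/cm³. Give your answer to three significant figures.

In an FCC lattice, atoms touch along the face diagonal, so √2·a = 4r, giving a = 495.0 pm = 4.950 × 10^-8 cm.
With Z = 4, ρ = Z·M/(N_A·a³) = 4 × 207.2 / (6.022 × 10²³ × 1.213 × 10^-22) = 11.35 g/cm³.

11.3 g/cm³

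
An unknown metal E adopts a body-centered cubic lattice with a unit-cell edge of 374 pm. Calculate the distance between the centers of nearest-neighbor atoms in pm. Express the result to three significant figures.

In a BCC structure, atoms touch along the body diagonal, so √3·a = 4r; the nearest-neighbor distance equals 2r = 0.8660·a.
d = 0.8660 × 374 = 324 pm.

324 pm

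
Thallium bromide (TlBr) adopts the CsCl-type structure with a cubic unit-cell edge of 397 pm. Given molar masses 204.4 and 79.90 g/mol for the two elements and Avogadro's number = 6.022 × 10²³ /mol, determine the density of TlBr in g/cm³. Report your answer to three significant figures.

7.55 g/cm³

The CsCl-type structure contains Z = 1 formula unit per cell; M(TlBr) = 204.4 + 79.90 = 284.3 g/mol.
a³ = (3.970 × 10^-8 cm)³ = 6.257 × 10^-23 cm³.
ρ = 1 × 284.3 / (6.022 × 10²³ × 6.257 × 10^-23) = 7.545 g/cm³.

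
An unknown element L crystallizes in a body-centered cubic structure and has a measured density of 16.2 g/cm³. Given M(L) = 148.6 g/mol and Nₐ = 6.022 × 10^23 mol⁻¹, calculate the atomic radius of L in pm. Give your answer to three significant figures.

For a BCC cell (Z = 2), a³ = Z·M/(N_A·ρ) = 2 × 148.6 / (6.022 × 10²³ × 16.20) = 3.046 × 10^-23 cm³, so a = 3.123 × 10^-8 cm = 312.3 pm.
Atoms touch along the body diagonal, so √3·a = 4r, so r = 0.4330 × a = 135 pm.

135 pm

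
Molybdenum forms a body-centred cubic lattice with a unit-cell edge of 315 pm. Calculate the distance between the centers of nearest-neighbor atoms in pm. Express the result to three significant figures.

In a BCC structure, atoms touch along the body diagonal, so √3·a = 4r; the nearest-neighbor distance equals 2r = 0.8660·a.
d = 0.8660 × 315 = 273 pm.

273 pm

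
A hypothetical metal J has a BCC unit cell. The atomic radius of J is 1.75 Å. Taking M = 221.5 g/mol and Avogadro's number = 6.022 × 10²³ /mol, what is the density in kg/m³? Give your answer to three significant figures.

In a BCC lattice, atoms touch along the body diagonal, so √3·a = 4r, giving a = 4.041 Å = 4.041 × 10^-8 cm.
With Z = 2, ρ = Z·M/(N_A·a³) = 2 × 221.5 / (6.022 × 10²³ × 6.601 × 10^-23) = 11.14 g/cm³ = 11100 kg/m³.

11100 kg/m³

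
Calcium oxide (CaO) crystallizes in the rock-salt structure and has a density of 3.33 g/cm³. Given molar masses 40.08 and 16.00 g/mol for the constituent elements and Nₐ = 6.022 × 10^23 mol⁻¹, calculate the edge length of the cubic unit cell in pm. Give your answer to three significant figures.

482 pm

M(CaO) = 56.08 g/mol; Z = 4 formula units per cell.
a³ = Z·M/(N_A·ρ) = 4 × 56.08 / (6.022 × 10²³ × 3.33) = 1.119 × 10^-22 cm³, so a = 4.818 × 10^-8 cm = 482 pm.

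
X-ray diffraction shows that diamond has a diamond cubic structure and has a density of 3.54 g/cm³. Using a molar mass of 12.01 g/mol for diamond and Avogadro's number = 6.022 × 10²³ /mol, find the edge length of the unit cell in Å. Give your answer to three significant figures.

With Z = 8 atoms per diamond cubic cell, a³ = Z·M/(N_A·ρ) = 8 × 12.01 / (6.022 × 10²³ × 3.540 g/cm³) = 4.507 × 10^-23 cm³.
a = (4.507 × 10^-23)^(1/3) = 3.559 × 10^-8 cm = 3.56 Å.

3.56 Å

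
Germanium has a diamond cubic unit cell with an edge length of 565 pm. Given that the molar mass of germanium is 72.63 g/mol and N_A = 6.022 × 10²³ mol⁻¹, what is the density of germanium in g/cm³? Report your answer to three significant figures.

5.35 g/cm³

A diamond cubic unit cell contains Z = 8 atoms.
Cell volume: a³ = (565 pm)³ = (5.650 × 10^-8 cm)³ = 1.804 × 10^-22 cm³.
ρ = Z·M/(N_A·a³) = 8 × 72.63 / (6.022 × 10²³ × 1.804 × 10^-22) = 5.350 g/cm³.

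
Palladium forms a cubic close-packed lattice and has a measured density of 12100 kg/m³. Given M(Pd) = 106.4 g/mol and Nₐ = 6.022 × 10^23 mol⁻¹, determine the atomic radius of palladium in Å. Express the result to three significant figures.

1.37 Å

For an FCC cell (Z = 4), a³ = Z·M/(N_A·ρ) = 4 × 106.4 / (6.022 × 10²³ × 12.10) = 5.841 × 10^-23 cm³, so a = 3.880 × 10^-8 cm = 3.880 Å.
Atoms touch along the face diagonal, so √2·a = 4r, so r = 0.3536 × a = 1.37 Å.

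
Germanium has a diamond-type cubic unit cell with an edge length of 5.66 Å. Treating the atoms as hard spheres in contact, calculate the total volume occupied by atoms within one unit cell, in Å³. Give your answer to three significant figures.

In a diamond cubic lattice nearest neighbors lie along the body diagonal with √3·a = 8r, so r = 0.2165a = 1.225 Å.
V_atoms = Z × (4/3)πr³ = 8 × (4/3)π × (1.225)³ = 61.7 Å³.

61.7 Å³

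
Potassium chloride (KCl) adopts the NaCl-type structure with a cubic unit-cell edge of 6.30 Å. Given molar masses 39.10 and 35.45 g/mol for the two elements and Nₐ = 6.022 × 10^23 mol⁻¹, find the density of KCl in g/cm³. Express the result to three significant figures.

1.98 g/cm³

The NaCl-type structure contains Z = 4 formula units per cell; M(KCl) = 39.10 + 35.45 = 74.55 g/mol.
a³ = (6.300 × 10^-8 cm)³ = 2.500 × 10^-22 cm³.
ρ = 4 × 74.55 / (6.022 × 10²³ × 2.500 × 10^-22) = 1.980 g/cm³.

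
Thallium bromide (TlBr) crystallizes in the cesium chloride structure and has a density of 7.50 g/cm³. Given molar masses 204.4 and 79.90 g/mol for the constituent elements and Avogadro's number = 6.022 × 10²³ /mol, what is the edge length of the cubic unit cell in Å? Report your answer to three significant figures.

M(TlBr) = 284.3 g/mol; Z = 1 formula unit per cell.
a³ = Z·M/(N_A·ρ) = 1 × 284.3 / (6.022 × 10²³ × 7.50) = 6.295 × 10^-23 cm³, so a = 3.978 × 10^-8 cm = 3.98 Å.

3.98 Å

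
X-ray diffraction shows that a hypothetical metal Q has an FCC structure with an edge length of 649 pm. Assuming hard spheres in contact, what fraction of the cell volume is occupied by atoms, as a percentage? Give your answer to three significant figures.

In an FCC lattice atoms touch along the face diagonal, so √2·a = 4r, so r = 0.3536a = 229.5 pm.
Packing fraction = Z·(4/3)πr³ / a³ = 4 × (4/3)π × (229.5)³ / (649)³ = 0.7405 = 74.0%.

74.0%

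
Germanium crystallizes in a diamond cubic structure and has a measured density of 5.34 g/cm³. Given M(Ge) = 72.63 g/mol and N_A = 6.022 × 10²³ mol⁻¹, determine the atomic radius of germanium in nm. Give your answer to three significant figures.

0.122 nm

For a diamond cubic cell (Z = 8), a³ = Z·M/(N_A·ρ) = 8 × 72.63 / (6.022 × 10²³ × 5.340) = 1.807 × 10^-22 cm³, so a = 5.653 × 10^-8 cm = 0.5653 nm.
Nearest neighbors lie along the body diagonal with √3·a = 8r, so r = 0.2165 × a = 0.122 nm.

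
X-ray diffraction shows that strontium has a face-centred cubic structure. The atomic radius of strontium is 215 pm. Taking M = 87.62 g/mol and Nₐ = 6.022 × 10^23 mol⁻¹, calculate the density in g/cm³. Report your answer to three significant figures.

In an FCC lattice, atoms touch along the face diagonal, so √2·a = 4r, giving a = 608.1 pm = 6.081 × 10^-8 cm.
With Z = 4, ρ = Z·M/(N_A·a³) = 4 × 87.62 / (6.022 × 10²³ × 2.249 × 10^-22) = 2.588 g/cm³.

2.59 g/cm³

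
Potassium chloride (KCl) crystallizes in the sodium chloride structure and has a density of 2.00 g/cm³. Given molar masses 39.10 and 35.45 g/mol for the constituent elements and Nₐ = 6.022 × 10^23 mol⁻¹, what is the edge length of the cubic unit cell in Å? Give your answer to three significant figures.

M(KCl) = 74.55 g/mol; Z = 4 formula units per cell.
a³ = Z·M/(N_A·ρ) = 4 × 74.55 / (6.022 × 10²³ × 2.00) = 2.476 × 10^-22 cm³, so a = 6.279 × 10^-8 cm = 6.28 Å.

6.28 Å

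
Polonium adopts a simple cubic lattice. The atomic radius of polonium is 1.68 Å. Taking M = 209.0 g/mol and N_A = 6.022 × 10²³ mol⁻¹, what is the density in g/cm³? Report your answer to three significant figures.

9.15 g/cm³

In a simple cubic lattice, atoms touch along the cell edge, so a = 2r, giving a = 3.360 Å = 3.360 × 10^-8 cm.
With Z = 1, ρ = Z·M/(N_A·a³) = 1 × 209.0 / (6.022 × 10²³ × 3.793 × 10^-23) = 9.149 g/cm³.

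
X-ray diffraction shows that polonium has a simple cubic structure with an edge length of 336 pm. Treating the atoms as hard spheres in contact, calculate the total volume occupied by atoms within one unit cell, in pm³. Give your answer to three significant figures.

1.99 × 10^7 pm³

In a simple cubic lattice atoms touch along the cell edge, so a = 2r, so r = 0.5000a = 168.0 pm.
V_atoms = Z × (4/3)πr³ = 1 × (4/3)π × (168.0)³ = 1.99 × 10^7 pm³.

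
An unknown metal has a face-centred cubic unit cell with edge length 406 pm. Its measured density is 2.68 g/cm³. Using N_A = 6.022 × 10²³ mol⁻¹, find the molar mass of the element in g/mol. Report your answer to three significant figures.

27.0 g/mol

An FCC cell has Z = 4 atoms; a = 4.060 × 10^-8 cm.
M = ρ·N_A·a³/Z = 2.68 × 6.022 × 10²³ × 6.692 × 10^-23 / 4 = 27.0 g/mol.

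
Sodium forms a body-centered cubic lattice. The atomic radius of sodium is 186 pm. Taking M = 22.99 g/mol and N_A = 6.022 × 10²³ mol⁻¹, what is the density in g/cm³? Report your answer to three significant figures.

0.963 g/cm³

In a BCC lattice, atoms touch along the body diagonal, so √3·a = 4r, giving a = 429.5 pm = 4.295 × 10^-8 cm.
With Z = 2, ρ = Z·M/(N_A·a³) = 2 × 22.99 / (6.022 × 10²³ × 7.926 × 10^-23) = 0.9634 g/cm³.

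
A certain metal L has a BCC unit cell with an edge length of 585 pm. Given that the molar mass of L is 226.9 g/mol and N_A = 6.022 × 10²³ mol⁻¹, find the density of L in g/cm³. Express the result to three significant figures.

A BCC unit cell contains Z = 2 atoms.
Cell volume: a³ = (585 pm)³ = (5.850 × 10^-8 cm)³ = 2.002 × 10^-22 cm³.
ρ = Z·M/(N_A·a³) = 2 × 226.9 / (6.022 × 10²³ × 2.002 × 10^-22) = 3.764 g/cm³.

3.76 g/cm³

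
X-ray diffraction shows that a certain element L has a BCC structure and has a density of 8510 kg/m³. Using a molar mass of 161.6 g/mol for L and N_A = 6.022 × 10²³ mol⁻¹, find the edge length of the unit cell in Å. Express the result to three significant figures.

With Z = 2 atoms per BCC cell, a³ = Z·M/(N_A·ρ) = 2 × 161.6 / (6.022 × 10²³ × 8.510 g/cm³) = 6.307 × 10^-23 cm³.
a = (6.307 × 10^-23)^(1/3) = 3.980 × 10^-8 cm = 3.98 Å.

3.98 Å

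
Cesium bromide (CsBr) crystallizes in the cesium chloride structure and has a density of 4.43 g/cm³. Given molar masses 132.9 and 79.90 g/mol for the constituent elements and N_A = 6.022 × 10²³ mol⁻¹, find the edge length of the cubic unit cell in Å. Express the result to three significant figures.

4.30 Å

M(CsBr) = 212.8 g/mol; Z = 1 formula unit per cell.
a³ = Z·M/(N_A·ρ) = 1 × 212.8 / (6.022 × 10²³ × 4.43) = 7.977 × 10^-23 cm³, so a = 4.305 × 10^-8 cm = 4.30 Å.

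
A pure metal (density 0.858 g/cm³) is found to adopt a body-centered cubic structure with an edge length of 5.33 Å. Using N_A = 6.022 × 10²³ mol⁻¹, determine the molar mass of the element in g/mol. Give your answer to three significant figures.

A BCC cell has Z = 2 atoms; a = 5.330 × 10^-8 cm.
M = ρ·N_A·a³/Z = 0.858 × 6.022 × 10²³ × 1.514 × 10^-22 / 2 = 39.1 g/mol.

39.1 g/mol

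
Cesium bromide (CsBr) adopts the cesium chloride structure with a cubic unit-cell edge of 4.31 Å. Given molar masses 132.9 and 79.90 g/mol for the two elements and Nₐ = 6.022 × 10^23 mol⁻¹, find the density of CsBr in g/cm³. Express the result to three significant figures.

The cesium chloride structure contains Z = 1 formula unit per cell; M(CsBr) = 132.9 + 79.90 = 212.8 g/mol.
a³ = (4.310 × 10^-8 cm)³ = 8.006 × 10^-23 cm³.
ρ = 1 × 212.8 / (6.022 × 10²³ × 8.006 × 10^-23) = 4.414 g/cm³.

4.41 g/cm³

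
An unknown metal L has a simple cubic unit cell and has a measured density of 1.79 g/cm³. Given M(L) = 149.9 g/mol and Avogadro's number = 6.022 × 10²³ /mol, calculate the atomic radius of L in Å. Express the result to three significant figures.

For a simple cubic cell (Z = 1), a³ = Z·M/(N_A·ρ) = 1 × 149.9 / (6.022 × 10²³ × 1.790) = 1.391 × 10^-22 cm³, so a = 5.181 × 10^-8 cm = 5.181 Å.
Atoms touch along the cell edge, so a = 2r, so r = 0.5000 × a = 2.59 Å.

2.59 Å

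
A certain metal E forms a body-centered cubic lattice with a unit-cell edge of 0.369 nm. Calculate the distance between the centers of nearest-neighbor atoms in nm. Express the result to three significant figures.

0.320 nm

In a BCC structure, atoms touch along the body diagonal, so √3·a = 4r; the nearest-neighbor distance equals 2r = 0.8660·a.
d = 0.8660 × 0.369 = 0.320 nm.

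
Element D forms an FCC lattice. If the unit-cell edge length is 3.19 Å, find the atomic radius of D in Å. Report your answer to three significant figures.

1.13 Å

In an FCC lattice, atoms touch along the face diagonal, so √2·a = 4r.
r = √2·a/4 = 1.4142 × 3.19 / 4 = 1.13 Å.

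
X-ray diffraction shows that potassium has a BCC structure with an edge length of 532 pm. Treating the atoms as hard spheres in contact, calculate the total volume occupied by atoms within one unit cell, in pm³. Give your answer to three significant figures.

In a BCC lattice atoms touch along the body diagonal, so √3·a = 4r, so r = 0.4330a = 230.4 pm.
V_atoms = Z × (4/3)πr³ = 2 × (4/3)π × (230.4)³ = 1.02 × 10^8 pm³.

1.02 × 10^8 pm³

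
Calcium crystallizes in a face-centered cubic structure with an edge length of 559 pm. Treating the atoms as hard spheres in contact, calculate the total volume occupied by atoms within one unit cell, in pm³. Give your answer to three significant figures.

1.29 × 10^8 pm³

In an FCC lattice atoms touch along the face diagonal, so √2·a = 4r, so r = 0.3536a = 197.6 pm.
V_atoms = Z × (4/3)πr³ = 4 × (4/3)π × (197.6)³ = 1.29 × 10^8 pm³.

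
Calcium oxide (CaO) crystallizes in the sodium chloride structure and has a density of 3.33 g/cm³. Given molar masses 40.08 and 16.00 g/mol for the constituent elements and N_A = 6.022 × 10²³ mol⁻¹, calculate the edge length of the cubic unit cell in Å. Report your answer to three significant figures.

4.82 Å

M(CaO) = 56.08 g/mol; Z = 4 formula units per cell.
a³ = Z·M/(N_A·ρ) = 4 × 56.08 / (6.022 × 10²³ × 3.33) = 1.119 × 10^-22 cm³, so a = 4.818 × 10^-8 cm = 4.82 Å.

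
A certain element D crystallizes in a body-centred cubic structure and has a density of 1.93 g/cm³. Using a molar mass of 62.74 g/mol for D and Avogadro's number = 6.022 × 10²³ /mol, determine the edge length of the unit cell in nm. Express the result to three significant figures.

0.476 nm

With Z = 2 atoms per BCC cell, a³ = Z·M/(N_A·ρ) = 2 × 62.74 / (6.022 × 10²³ × 1.930 g/cm³) = 1.080 × 10^-22 cm³.
a = (1.080 × 10^-22)^(1/3) = 4.762 × 10^-8 cm = 0.476 nm.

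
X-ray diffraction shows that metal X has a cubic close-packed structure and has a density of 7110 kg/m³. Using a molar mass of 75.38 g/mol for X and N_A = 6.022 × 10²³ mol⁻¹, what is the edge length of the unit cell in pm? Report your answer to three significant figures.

With Z = 4 atoms per FCC cell, a³ = Z·M/(N_A·ρ) = 4 × 75.38 / (6.022 × 10²³ × 7.110 g/cm³) = 7.042 × 10^-23 cm³.
a = (7.042 × 10^-23)^(1/3) = 4.130 × 10^-8 cm = 413 pm.

413 pm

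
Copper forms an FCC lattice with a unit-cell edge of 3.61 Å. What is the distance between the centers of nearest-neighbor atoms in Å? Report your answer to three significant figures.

In an FCC structure, atoms touch along the face diagonal, so √2·a = 4r; the nearest-neighbor distance equals 2r = 0.7071·a.
d = 0.7071 × 3.61 = 2.55 Å.

2.55 Å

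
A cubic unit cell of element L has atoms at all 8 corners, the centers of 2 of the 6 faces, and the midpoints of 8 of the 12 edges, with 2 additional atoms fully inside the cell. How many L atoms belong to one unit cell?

6

Corner atoms are shared by 8 cells (1/8 each), face atoms by 2 (1/2 each), edge atoms by 4 (1/4 each), interior atoms are unshared.
Net atoms = 8 × 1/8 + 2 × 1/2 + 8 × 1/4 + 2 = 1 + 1 + 2 + 2 = 6.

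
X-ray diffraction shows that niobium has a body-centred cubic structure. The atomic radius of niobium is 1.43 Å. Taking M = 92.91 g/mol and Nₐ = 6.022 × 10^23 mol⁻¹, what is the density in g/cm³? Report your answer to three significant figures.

In a BCC lattice, atoms touch along the body diagonal, so √3·a = 4r, giving a = 3.302 Å = 3.302 × 10^-8 cm.
With Z = 2, ρ = Z·M/(N_A·a³) = 2 × 92.91 / (6.022 × 10²³ × 3.602 × 10^-23) = 8.567 g/cm³.

8.57 g/cm³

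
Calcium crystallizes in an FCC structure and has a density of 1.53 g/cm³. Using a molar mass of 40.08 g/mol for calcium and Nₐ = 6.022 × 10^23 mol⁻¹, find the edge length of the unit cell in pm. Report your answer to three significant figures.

With Z = 4 atoms per FCC cell, a³ = Z·M/(N_A·ρ) = 4 × 40.08 / (6.022 × 10²³ × 1.530 g/cm³) = 1.740 × 10^-22 cm³.
a = (1.740 × 10^-22)^(1/3) = 5.583 × 10^-8 cm = 558 pm.

558 pm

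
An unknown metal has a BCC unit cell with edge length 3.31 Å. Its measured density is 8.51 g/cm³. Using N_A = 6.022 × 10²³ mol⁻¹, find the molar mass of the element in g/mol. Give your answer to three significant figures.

92.9 g/mol

A BCC cell has Z = 2 atoms; a = 3.310 × 10^-8 cm.
M = ρ·N_A·a³/Z = 8.51 × 6.022 × 10²³ × 3.626 × 10^-23 / 2 = 92.9 g/mol.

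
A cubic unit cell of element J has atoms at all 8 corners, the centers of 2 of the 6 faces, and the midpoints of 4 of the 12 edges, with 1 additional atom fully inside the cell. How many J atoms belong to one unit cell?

4

Corner atoms are shared by 8 cells (1/8 each), face atoms by 2 (1/2 each), edge atoms by 4 (1/4 each), interior atoms are unshared.
Net atoms = 8 × 1/8 + 2 × 1/2 + 4 × 1/4 + 1 = 1 + 1 + 1 + 1 = 4.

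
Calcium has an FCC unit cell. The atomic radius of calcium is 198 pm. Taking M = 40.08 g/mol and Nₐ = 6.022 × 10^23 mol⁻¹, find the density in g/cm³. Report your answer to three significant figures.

In an FCC lattice, atoms touch along the face diagonal, so √2·a = 4r, giving a = 560.0 pm = 5.600 × 10^-8 cm.
With Z = 4, ρ = Z·M/(N_A·a³) = 4 × 40.08 / (6.022 × 10²³ × 1.756 × 10^-22) = 1.516 g/cm³.

1.52 g/cm³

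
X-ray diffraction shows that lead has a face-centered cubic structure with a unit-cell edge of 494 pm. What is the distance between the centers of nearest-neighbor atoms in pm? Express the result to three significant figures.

In an FCC structure, atoms touch along the face diagonal, so √2·a = 4r; the nearest-neighbor distance equals 2r = 0.7071·a.
d = 0.7071 × 494 = 349 pm.

349 pm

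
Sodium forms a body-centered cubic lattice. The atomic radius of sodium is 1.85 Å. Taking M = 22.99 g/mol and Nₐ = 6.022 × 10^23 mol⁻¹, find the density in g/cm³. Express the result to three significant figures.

In a BCC lattice, atoms touch along the body diagonal, so √3·a = 4r, giving a = 4.272 Å = 4.272 × 10^-8 cm.
With Z = 2, ρ = Z·M/(N_A·a³) = 2 × 22.99 / (6.022 × 10²³ × 7.799 × 10^-23) = 0.9791 g/cm³.

0.979 g/cm³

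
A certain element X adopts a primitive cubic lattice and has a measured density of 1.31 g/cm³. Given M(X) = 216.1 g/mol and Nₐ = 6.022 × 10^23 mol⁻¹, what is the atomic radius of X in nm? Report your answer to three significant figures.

0.325 nm

For a simple cubic cell (Z = 1), a³ = Z·M/(N_A·ρ) = 1 × 216.1 / (6.022 × 10²³ × 1.310) = 2.739 × 10^-22 cm³, so a = 6.495 × 10^-8 cm = 0.6495 nm.
Atoms touch along the cell edge, so a = 2r, so r = 0.5000 × a = 0.325 nm.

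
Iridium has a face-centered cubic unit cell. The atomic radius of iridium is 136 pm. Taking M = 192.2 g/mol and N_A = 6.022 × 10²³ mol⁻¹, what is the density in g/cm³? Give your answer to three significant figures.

In an FCC lattice, atoms touch along the face diagonal, so √2·a = 4r, giving a = 384.7 pm = 3.847 × 10^-8 cm.
With Z = 4, ρ = Z·M/(N_A·a³) = 4 × 192.2 / (6.022 × 10²³ × 5.692 × 10^-23) = 22.43 g/cm³.

22.4 g/cm³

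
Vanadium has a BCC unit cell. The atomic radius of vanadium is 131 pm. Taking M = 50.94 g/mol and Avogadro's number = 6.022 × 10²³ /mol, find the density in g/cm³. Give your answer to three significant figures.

In a BCC lattice, atoms touch along the body diagonal, so √3·a = 4r, giving a = 302.5 pm = 3.025 × 10^-8 cm.
With Z = 2, ρ = Z·M/(N_A·a³) = 2 × 50.94 / (6.022 × 10²³ × 2.769 × 10^-23) = 6.110 g/cm³.

6.11 g/cm³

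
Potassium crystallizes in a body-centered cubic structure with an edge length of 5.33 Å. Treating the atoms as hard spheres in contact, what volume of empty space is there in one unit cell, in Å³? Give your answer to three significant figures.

In a BCC lattice atoms touch along the body diagonal, so √3·a = 4r, so r = 0.4330a = 2.308 Å.
V_cell = a³ = 151.4 Å³; V_atoms = 2 × (4/3)πr³ = 103.0 Å³.
Empty space = 151.4 − 103.0 = 48.4 Å³.

48.4 Å³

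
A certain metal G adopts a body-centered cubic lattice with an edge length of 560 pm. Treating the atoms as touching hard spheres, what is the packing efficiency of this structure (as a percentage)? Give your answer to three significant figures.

68.0%

In a BCC lattice atoms touch along the body diagonal, so √3·a = 4r, so r = 0.4330a = 242.5 pm.
Packing fraction = Z·(4/3)πr³ / a³ = 2 × (4/3)π × (242.5)³ / (560)³ = 0.6802 = 68.0%.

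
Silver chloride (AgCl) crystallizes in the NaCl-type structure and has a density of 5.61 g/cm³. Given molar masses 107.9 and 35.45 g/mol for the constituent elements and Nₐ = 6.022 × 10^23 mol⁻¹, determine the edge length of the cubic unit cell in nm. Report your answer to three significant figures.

0.554 nm

M(AgCl) = 143.35 g/mol; Z = 4 formula units per cell.
a³ = Z·M/(N_A·ρ) = 4 × 143.35 / (6.022 × 10²³ × 5.61) = 1.697 × 10^-22 cm³, so a = 5.537 × 10^-8 cm = 0.554 nm.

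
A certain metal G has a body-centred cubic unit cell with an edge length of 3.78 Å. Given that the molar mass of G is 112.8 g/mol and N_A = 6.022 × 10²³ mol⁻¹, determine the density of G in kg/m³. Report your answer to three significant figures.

6940 kg/m³

A BCC unit cell contains Z = 2 atoms.
Cell volume: a³ = (3.78 Å)³ = (3.780 × 10^-8 cm)³ = 5.401 × 10^-23 cm³.
ρ = Z·M/(N_A·a³) = 2 × 112.8 / (6.022 × 10²³ × 5.401 × 10^-23) = 6.936 g/cm³ = 6940 kg/m³.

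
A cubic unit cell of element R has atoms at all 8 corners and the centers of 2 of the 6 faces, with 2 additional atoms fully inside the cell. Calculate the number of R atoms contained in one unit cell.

4

Corner atoms are shared by 8 cells (1/8 each), face atoms by 2 (1/2 each), interior atoms are unshared.
Net atoms = 8 × 1/8 + 2 × 1/2 + 2 = 1 + 1 + 2 = 4.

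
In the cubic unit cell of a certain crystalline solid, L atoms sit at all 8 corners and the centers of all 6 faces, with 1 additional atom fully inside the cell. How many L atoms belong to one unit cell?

Corner atoms are shared by 8 cells (1/8 each), face atoms by 2 (1/2 each), interior atoms are unshared.
Net atoms = 8 × 1/8 + 6 × 1/2 + 1 = 1 + 3 + 1 = 5.

5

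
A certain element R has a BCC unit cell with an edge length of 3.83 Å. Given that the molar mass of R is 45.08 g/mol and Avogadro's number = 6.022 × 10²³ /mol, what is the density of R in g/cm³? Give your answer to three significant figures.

A BCC unit cell contains Z = 2 atoms.
Cell volume: a³ = (3.83 Å)³ = (3.830 × 10^-8 cm)³ = 5.618 × 10^-23 cm³.
ρ = Z·M/(N_A·a³) = 2 × 45.08 / (6.022 × 10²³ × 5.618 × 10^-23) = 2.665 g/cm³.

2.66 g/cm³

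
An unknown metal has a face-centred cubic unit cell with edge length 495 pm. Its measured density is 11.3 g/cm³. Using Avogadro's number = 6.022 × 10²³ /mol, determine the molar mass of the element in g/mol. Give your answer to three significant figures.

An FCC cell has Z = 4 atoms; a = 4.950 × 10^-8 cm.
M = ρ·N_A·a³/Z = 11.3 × 6.022 × 10²³ × 1.213 × 10^-22 / 4 = 206 g/mol.

206 g/mol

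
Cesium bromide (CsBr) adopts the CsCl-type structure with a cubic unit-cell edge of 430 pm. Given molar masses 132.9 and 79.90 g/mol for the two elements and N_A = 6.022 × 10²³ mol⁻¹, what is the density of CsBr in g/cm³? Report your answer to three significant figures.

4.44 g/cm³

The CsCl-type structure contains Z = 1 formula unit per cell; M(CsBr) = 132.9 + 79.90 = 212.8 g/mol.
a³ = (4.300 × 10^-8 cm)³ = 7.951 × 10^-23 cm³.
ρ = 1 × 212.8 / (6.022 × 10²³ × 7.951 × 10^-23) = 4.445 g/cm³.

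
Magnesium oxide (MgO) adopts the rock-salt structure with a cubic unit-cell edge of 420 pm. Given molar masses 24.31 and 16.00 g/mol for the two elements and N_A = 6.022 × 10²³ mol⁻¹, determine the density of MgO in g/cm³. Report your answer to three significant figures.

The rock-salt structure contains Z = 4 formula units per cell; M(MgO) = 24.31 + 16.00 = 40.31 g/mol.
a³ = (4.200 × 10^-8 cm)³ = 7.409 × 10^-23 cm³.
ρ = 4 × 40.31 / (6.022 × 10²³ × 7.409 × 10^-23) = 3.614 g/cm³.

3.61 g/cm³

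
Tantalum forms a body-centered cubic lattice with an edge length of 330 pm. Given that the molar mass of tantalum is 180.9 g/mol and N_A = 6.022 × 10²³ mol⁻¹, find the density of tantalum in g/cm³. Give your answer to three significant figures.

16.7 g/cm³

A BCC unit cell contains Z = 2 atoms.
Cell volume: a³ = (330 pm)³ = (3.300 × 10^-8 cm)³ = 3.594 × 10^-23 cm³.
ρ = Z·M/(N_A·a³) = 2 × 180.9 / (6.022 × 10²³ × 3.594 × 10^-23) = 16.72 g/cm³.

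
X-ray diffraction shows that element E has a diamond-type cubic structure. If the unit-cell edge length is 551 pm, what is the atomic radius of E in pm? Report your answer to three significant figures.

119 pm

In a diamond cubic lattice, nearest neighbors lie along the body diagonal with √3·a = 8r.
r = √3·a/8 = 1.7321 × 551 / 8 = 119 pm.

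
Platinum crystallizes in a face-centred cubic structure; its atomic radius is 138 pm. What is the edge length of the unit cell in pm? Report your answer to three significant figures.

390 pm

In an FCC lattice, atoms touch along the face diagonal, so √2·a = 4r.
a = 4r/√2 = 4 × 138 / 1.4142 = 390 pm.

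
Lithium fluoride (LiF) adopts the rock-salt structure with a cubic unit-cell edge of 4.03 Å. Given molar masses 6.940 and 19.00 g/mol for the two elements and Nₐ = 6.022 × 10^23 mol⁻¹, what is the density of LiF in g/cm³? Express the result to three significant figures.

2.63 g/cm³

The rock-salt structure contains Z = 4 formula units per cell; M(LiF) = 6.940 + 19.00 = 25.94 g/mol.
a³ = (4.030 × 10^-8 cm)³ = 6.545 × 10^-23 cm³.
ρ = 4 × 25.94 / (6.022 × 10²³ × 6.545 × 10^-23) = 2.633 g/cm³.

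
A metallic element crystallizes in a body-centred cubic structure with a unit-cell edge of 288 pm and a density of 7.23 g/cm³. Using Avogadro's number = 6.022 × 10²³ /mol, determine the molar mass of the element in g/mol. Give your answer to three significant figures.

52.0 g/mol

A BCC cell has Z = 2 atoms; a = 2.880 × 10^-8 cm.
M = ρ·N_A·a³/Z = 7.23 × 6.022 × 10²³ × 2.389 × 10^-23 / 2 = 52.0 g/mol.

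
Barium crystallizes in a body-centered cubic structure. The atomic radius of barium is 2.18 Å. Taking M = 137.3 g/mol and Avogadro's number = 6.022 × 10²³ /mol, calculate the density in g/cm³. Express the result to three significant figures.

3.57 g/cm³

In a BCC lattice, atoms touch along the body diagonal, so √3·a = 4r, giving a = 5.034 Å = 5.034 × 10^-8 cm.
With Z = 2, ρ = Z·M/(N_A·a³) = 2 × 137.3 / (6.022 × 10²³ × 1.276 × 10^-22) = 3.573 g/cm³.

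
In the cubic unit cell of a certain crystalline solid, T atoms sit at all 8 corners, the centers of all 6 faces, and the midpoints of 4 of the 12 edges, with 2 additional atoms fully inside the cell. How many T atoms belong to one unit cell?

7

Corner atoms are shared by 8 cells (1/8 each), face atoms by 2 (1/2 each), edge atoms by 4 (1/4 each), interior atoms are unshared.
Net atoms = 8 × 1/8 + 6 × 1/2 + 4 × 1/4 + 2 = 1 + 3 + 1 + 2 = 7.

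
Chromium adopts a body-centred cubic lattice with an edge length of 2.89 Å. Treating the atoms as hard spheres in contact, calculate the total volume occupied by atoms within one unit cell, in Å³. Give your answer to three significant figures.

16.4 Å³

In a BCC lattice atoms touch along the body diagonal, so √3·a = 4r, so r = 0.4330a = 1.251 Å.
V_atoms = Z × (4/3)πr³ = 2 × (4/3)π × (1.251)³ = 16.4 Å³.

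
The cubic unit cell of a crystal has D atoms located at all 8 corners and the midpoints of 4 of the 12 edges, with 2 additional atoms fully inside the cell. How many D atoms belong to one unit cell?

4

Corner atoms are shared by 8 cells (1/8 each), edge atoms by 4 (1/4 each), interior atoms are unshared.
Net atoms = 8 × 1/8 + 4 × 1/4 + 2 = 1 + 1 + 2 = 4.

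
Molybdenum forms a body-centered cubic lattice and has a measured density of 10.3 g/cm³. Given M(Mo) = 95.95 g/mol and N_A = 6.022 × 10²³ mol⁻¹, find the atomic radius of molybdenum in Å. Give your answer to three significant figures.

1.36 Å

For a BCC cell (Z = 2), a³ = Z·M/(N_A·ρ) = 2 × 95.95 / (6.022 × 10²³ × 10.30) = 3.094 × 10^-23 cm³, so a = 3.139 × 10^-8 cm = 3.139 Å.
Atoms touch along the body diagonal, so √3·a = 4r, so r = 0.4330 × a = 1.36 Å.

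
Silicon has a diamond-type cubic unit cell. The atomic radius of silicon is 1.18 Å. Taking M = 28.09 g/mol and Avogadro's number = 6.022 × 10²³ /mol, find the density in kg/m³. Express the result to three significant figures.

In a diamond cubic lattice, nearest neighbors lie along the body diagonal with √3·a = 8r, giving a = 5.450 Å = 5.450 × 10^-8 cm.
With Z = 8, ρ = Z·M/(N_A·a³) = 8 × 28.09 / (6.022 × 10²³ × 1.619 × 10^-22) = 2.305 g/cm³ = 2300 kg/m³.

2300 kg/m³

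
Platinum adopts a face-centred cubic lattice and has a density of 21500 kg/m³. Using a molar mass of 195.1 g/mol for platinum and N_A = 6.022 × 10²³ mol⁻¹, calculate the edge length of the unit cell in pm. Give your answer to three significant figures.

With Z = 4 atoms per FCC cell, a³ = Z·M/(N_A·ρ) = 4 × 195.1 / (6.022 × 10²³ × 21.50 g/cm³) = 6.028 × 10^-23 cm³.
a = (6.028 × 10^-23)^(1/3) = 3.921 × 10^-8 cm = 392 pm.

392 pm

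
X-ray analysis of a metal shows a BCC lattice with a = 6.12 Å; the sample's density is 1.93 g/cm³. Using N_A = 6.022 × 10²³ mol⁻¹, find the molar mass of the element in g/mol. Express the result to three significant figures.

A BCC cell has Z = 2 atoms; a = 6.120 × 10^-8 cm.
M = ρ·N_A·a³/Z = 1.93 × 6.022 × 10²³ × 2.292 × 10^-22 / 2 = 133 g/mol.

133 g/mol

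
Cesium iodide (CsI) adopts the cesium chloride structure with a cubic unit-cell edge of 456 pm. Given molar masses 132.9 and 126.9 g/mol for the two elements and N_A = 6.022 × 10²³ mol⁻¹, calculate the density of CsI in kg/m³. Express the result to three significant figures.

The cesium chloride structure contains Z = 1 formula unit per cell; M(CsI) = 132.9 + 126.9 = 259.8 g/mol.
a³ = (4.560 × 10^-8 cm)³ = 9.482 × 10^-23 cm³.
ρ = 1 × 259.8 / (6.022 × 10²³ × 9.482 × 10^-23) = 4.550 g/cm³ = 4550 kg/m³.

4550 kg/m³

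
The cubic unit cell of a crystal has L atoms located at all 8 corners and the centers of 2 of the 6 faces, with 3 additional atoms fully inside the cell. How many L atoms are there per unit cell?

Corner atoms are shared by 8 cells (1/8 each), face atoms by 2 (1/2 each), interior atoms are unshared.
Net atoms = 8 × 1/8 + 2 × 1/2 + 3 = 1 + 1 + 3 = 5.

5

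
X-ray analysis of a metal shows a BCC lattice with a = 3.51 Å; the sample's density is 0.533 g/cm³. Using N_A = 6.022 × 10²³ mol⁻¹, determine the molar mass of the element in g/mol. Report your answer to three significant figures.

A BCC cell has Z = 2 atoms; a = 3.510 × 10^-8 cm.
M = ρ·N_A·a³/Z = 0.533 × 6.022 × 10²³ × 4.324 × 10^-23 / 2 = 6.94 g/mol.

6.94 g/mol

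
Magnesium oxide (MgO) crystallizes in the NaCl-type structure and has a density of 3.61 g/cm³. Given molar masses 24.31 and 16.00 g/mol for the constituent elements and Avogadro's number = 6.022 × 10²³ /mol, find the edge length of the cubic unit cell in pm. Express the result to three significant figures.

420 pm

M(MgO) = 40.31 g/mol; Z = 4 formula units per cell.
a³ = Z·M/(N_A·ρ) = 4 × 40.31 / (6.022 × 10²³ × 3.61) = 7.417 × 10^-23 cm³, so a = 4.202 × 10^-8 cm = 420 pm.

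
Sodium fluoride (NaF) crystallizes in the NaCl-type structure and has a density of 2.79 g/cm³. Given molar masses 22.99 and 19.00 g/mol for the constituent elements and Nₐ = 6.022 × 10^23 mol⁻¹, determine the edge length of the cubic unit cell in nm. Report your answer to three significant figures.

M(NaF) = 41.99 g/mol; Z = 4 formula units per cell.
a³ = Z·M/(N_A·ρ) = 4 × 41.99 / (6.022 × 10²³ × 2.79) = 9.997 × 10^-23 cm³, so a = 4.641 × 10^-8 cm = 0.464 nm.

0.464 nm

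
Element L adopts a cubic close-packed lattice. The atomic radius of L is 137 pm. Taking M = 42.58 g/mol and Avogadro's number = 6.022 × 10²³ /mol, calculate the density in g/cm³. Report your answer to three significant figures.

4.86 g/cm³

In an FCC lattice, atoms touch along the face diagonal, so √2·a = 4r, giving a = 387.5 pm = 3.875 × 10^-8 cm.
With Z = 4, ρ = Z·M/(N_A·a³) = 4 × 42.58 / (6.022 × 10²³ × 5.818 × 10^-23) = 4.861 g/cm³.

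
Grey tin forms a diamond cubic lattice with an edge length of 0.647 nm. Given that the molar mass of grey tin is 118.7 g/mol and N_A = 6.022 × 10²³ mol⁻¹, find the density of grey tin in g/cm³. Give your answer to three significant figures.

A diamond cubic unit cell contains Z = 8 atoms.
Cell volume: a³ = (0.647 nm)³ = (6.470 × 10^-8 cm)³ = 2.708 × 10^-22 cm³.
ρ = Z·M/(N_A·a³) = 8 × 118.7 / (6.022 × 10²³ × 2.708 × 10^-22) = 5.822 g/cm³.

5.82 g/cm³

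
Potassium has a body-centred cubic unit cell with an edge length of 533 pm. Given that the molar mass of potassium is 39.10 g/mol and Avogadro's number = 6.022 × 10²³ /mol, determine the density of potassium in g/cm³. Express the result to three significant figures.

0.858 g/cm³

A BCC unit cell contains Z = 2 atoms.
Cell volume: a³ = (533 pm)³ = (5.330 × 10^-8 cm)³ = 1.514 × 10^-22 cm³.
ρ = Z·M/(N_A·a³) = 2 × 39.10 / (6.022 × 10²³ × 1.514 × 10^-22) = 0.8576 g/cm³.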